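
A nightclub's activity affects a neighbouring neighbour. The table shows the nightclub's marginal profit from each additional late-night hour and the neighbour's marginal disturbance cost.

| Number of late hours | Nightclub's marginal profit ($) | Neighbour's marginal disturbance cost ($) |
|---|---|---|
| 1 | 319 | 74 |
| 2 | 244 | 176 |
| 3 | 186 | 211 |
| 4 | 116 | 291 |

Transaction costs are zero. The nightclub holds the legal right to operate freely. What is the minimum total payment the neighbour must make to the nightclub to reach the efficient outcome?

$302

Left alone the nightclub would choose level 4 (marginal profit stays positive).
Efficient level: k* = 2 (marginal profit ≥ marginal disturbance cost through 2).
The neighbour must at least cover the nightclub's forgone profit from cutting 4→2: 186 + 116 = 302.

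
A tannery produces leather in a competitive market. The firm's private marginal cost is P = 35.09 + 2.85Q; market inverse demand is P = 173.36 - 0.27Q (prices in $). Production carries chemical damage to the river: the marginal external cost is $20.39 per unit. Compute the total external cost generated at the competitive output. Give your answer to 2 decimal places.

$903.63

Market equilibrium (private): 35.09 + 2.85Q = 173.36 - 0.27Q → Q_m = 44.3173.
Total external cost = MEC × Q_m = 20.39 × 44.3173 = 903.6297.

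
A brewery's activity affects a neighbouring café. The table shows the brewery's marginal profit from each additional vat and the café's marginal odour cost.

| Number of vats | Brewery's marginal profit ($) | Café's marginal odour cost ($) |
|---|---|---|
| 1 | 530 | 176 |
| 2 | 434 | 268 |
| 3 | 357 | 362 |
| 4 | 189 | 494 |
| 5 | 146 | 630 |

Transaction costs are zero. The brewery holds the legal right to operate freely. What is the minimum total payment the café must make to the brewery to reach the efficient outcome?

Left alone the brewery would choose level 5 (marginal profit stays positive).
Efficient level: k* = 2 (marginal profit ≥ marginal odour cost through 2).
The café must at least cover the brewery's forgone profit from cutting 5→2: 357 + 189 + 146 = 692.

$692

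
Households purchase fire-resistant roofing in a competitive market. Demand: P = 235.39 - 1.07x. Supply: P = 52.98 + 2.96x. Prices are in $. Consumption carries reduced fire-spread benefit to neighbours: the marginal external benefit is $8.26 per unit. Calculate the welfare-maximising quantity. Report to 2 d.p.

Social marginal benefit = demand + MEB = 243.65 - 1.07x.
Set SMB = MC: 243.65 - 1.07x = 52.98 + 2.96x → x* = 47.3127.

x* = 47.31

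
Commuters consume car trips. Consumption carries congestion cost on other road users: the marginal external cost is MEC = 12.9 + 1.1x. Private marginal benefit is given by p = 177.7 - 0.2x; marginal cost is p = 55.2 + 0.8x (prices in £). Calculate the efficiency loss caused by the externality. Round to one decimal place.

Market equilibrium (private): 55.2 + 0.8x = 177.7 - 0.2x → x_m = 122.5000.
Social marginal benefit = demand − MEC = 164.8 - 1.3x.
Set SMB = MC: 164.8 - 1.3x = 55.2 + 0.8x → x* = 52.1905.
The welfare-loss triangle has base |x_m − x*| and height MEC(x_m) (the vertical gap between SMB and MC is zero at x* and MEC at x_m).
DWL = ½ × 70.3095 × 147.6500 = 5190.5988.

DWL = £5190.6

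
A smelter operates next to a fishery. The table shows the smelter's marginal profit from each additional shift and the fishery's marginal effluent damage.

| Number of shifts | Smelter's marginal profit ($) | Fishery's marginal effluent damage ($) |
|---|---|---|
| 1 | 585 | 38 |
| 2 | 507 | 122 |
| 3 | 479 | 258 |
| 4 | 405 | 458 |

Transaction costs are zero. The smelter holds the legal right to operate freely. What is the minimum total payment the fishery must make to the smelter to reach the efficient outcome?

Left alone the smelter would choose level 4 (marginal profit stays positive).
Efficient level: k* = 3 (marginal profit ≥ marginal effluent damage through 3).
The fishery must at least cover the smelter's forgone profit from cutting 4→3: 405 = 405.

$405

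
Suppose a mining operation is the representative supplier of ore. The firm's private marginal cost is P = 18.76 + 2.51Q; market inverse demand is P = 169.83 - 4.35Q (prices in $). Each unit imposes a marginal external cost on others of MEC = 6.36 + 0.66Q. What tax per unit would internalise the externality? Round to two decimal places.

Social marginal cost = private MC + MEC = 25.12 + 3.17Q.
Set SMC = demand: 25.12 + 3.17Q = 169.83 - 4.35Q → Q* = 19.2434.
The Pigouvian tax equals MEC at Q*: 6.36 + 0.66×19.2434 = 19.0606.

tax = $19.06 per unit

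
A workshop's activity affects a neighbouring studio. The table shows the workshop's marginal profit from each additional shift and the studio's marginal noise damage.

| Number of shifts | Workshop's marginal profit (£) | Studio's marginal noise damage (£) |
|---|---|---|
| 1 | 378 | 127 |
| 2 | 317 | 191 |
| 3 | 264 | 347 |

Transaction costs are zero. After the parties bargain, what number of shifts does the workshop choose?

2

Bargaining reaches the level where marginal profit last exceeds marginal noise damage.
That holds through level 2 (317 ≥ 191) but not at 3 (264 < 347).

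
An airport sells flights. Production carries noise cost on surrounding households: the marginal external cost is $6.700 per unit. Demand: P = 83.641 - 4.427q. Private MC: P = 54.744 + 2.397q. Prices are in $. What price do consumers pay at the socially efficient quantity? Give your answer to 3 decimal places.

P = $69.241

Social marginal cost = private MC + MEC = 61.444 + 2.397q.
Set SMC = demand: 61.444 + 2.397q = 83.641 - 4.427q → q* = 3.2528.
Consumer price on the demand curve at q*: 83.641 − 4.427×3.2528 = 69.2409.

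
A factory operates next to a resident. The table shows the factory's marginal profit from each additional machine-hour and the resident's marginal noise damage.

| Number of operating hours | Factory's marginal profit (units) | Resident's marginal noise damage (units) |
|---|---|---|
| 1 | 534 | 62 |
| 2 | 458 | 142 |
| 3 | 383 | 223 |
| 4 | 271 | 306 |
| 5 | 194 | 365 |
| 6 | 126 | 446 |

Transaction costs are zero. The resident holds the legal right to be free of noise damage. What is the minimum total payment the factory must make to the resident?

Efficient level: marginal profit ≥ marginal noise damage through level 3, so k* = 3.
With the resident holding the right, the factory must at least compensate total damage at k*: 62 + 142 + 223 = 427.

427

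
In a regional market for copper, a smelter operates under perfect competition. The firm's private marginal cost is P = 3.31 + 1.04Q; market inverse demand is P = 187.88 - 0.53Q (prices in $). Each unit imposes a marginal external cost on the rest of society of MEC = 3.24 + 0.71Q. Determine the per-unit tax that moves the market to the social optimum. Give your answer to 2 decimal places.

tax = $59.71 per unit

Social marginal cost = private MC + MEC = 6.55 + 1.75Q.
Set SMC = demand: 6.55 + 1.75Q = 187.88 - 0.53Q → Q* = 79.5307.
The Pigouvian tax equals MEC at Q*: 3.24 + 0.71×79.5307 = 59.7068.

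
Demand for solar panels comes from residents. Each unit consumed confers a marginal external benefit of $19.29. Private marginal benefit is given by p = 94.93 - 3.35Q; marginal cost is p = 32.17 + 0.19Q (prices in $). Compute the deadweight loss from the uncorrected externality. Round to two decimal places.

Market equilibrium (private): 32.17 + 0.19Q = 94.93 - 3.35Q → Q_m = 17.7288.
Social marginal benefit = demand + MEB = 114.22 - 3.35Q.
Set SMB = MC: 114.22 - 3.35Q = 32.17 + 0.19Q → Q* = 23.1780.
The loss is the area between SMB and MC from Q* to Q_m; with linear curves that's a triangle of height MEB(Q_m).
DWL = ½ × 5.4492 × 19.2900 = 52.5575.

DWL = $52.56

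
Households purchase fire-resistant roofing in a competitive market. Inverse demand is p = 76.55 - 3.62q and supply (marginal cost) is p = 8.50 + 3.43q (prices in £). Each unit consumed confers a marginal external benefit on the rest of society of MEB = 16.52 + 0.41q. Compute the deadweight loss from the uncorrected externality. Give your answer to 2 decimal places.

Market equilibrium (private): 8.50 + 3.43q = 76.55 - 3.62q → q_m = 9.6525.
Social marginal benefit = demand + MEB = 93.07 - 3.21q.
Set SMB = MC: 93.07 - 3.21q = 8.50 + 3.43q → q* = 12.7364.
Between q* and q_m the wedge SMB − MC runs linearly from 0 to MEB(q_m), so the loss is a triangle.
DWL = ½ × 3.0839 × 20.4775 = 31.5753.

DWL = £31.58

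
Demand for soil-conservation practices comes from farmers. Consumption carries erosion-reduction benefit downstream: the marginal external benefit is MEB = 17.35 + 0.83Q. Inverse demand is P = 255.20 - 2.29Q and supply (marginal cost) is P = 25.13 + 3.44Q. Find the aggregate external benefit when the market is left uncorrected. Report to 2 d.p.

1365.68

Market equilibrium (private): 25.13 + 3.44Q = 255.20 - 2.29Q → Q_m = 40.1518.
Total external benefit = ∫₀^{Q_m} (17.35 + 0.83Q) dQ = 17.35×40.1518 + ½×0.83×40.1518² = 1365.6831.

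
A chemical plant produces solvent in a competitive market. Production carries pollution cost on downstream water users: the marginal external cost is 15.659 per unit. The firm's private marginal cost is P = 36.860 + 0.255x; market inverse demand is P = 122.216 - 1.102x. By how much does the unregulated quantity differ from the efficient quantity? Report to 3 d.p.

Market equilibrium (private): 36.860 + 0.255x = 122.216 - 1.102x → x_m = 62.9005.
Social marginal cost = private MC + MEC = 52.519 + 0.255x.
Set SMC = demand: 52.519 + 0.255x = 122.216 - 1.102x → x* = 51.3611.
Gap = |62.9005 − 51.3611| = 11.5394.

11.539 units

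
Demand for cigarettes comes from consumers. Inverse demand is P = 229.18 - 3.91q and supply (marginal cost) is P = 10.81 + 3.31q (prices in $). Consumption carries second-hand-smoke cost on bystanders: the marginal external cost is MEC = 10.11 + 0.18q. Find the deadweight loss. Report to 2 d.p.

DWL = $16.35

Market equilibrium (private): 10.81 + 3.31q = 229.18 - 3.91q → q_m = 30.2452.
Social marginal benefit = demand − MEC = 219.07 - 4.09q.
Set SMB = MC: 219.07 - 4.09q = 10.81 + 3.31q → q* = 28.1432.
Height of the DWL triangle at q_m is MC(q_m) − SMB(q_m) = MEC(q_m) = 15.5541.
DWL = ½ × 2.1020 × 15.5541 = 16.3474.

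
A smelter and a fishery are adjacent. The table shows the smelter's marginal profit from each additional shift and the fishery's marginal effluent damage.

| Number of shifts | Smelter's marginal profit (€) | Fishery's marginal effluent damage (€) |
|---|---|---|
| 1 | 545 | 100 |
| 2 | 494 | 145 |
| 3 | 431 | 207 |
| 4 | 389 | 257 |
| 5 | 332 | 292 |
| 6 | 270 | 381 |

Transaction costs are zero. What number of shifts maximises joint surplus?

5

Bargaining reaches the level where marginal profit last exceeds marginal effluent damage.
That holds through level 5 (332 ≥ 292) but not at 6 (270 < 381).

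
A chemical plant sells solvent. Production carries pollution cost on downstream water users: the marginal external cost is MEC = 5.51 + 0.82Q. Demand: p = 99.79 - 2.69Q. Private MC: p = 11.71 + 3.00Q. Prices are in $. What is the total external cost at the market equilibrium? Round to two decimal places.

$183.54

Market equilibrium (private): 11.71 + 3.00Q = 99.79 - 2.69Q → Q_m = 15.4798.
Total external cost = ∫₀^{Q_m} (5.51 + 0.82Q) dQ = 5.51×15.4798 + ½×0.82×15.4798² = 183.5396.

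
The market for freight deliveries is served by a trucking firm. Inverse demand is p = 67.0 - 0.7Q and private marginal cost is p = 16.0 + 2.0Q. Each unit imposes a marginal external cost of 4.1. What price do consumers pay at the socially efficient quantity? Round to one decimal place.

P = 54.8

Social marginal cost = private MC + MEC = 20.1 + 2.0Q.
Set SMC = demand: 20.1 + 2.0Q = 67.0 - 0.7Q → Q* = 17.3704.
Consumer price on the demand curve at Q*: 67.0 − 0.7×17.3704 = 54.8407.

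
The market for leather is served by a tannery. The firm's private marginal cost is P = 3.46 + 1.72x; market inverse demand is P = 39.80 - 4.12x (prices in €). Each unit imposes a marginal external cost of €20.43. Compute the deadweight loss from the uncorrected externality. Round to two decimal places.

DWL = €35.74

Market equilibrium (private): 3.46 + 1.72x = 39.80 - 4.12x → x_m = 6.2226.
Social marginal cost = private MC + MEC = 23.89 + 1.72x.
Set SMC = demand: 23.89 + 1.72x = 39.80 - 4.12x → x* = 2.7243.
Between x* and x_m the wedge SMC − demand runs linearly from 0 to MEC(x_m), so the loss is a triangle.
DWL = ½ × 3.4983 × 20.4300 = 35.7351.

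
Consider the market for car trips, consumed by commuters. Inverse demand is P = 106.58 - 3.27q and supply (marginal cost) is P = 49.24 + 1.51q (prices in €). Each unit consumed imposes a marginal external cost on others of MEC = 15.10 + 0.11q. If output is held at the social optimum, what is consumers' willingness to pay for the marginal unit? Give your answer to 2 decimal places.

Social marginal benefit = demand − MEC = 91.48 - 3.38q.
Set SMB = MC: 91.48 - 3.38q = 49.24 + 1.51q → q* = 8.6380.
Consumer price on the demand curve at q*: 106.58 − 3.27×8.6380 = 78.3337.

P = €78.33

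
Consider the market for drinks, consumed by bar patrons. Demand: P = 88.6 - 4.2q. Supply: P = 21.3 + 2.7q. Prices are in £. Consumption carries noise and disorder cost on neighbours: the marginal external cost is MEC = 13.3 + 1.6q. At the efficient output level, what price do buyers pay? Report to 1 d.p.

Social marginal benefit = demand − MEC = 75.3 - 5.8q.
Set SMB = MC: 75.3 - 5.8q = 21.3 + 2.7q → q* = 6.3529.
Consumer price on the demand curve at q*: 88.6 − 4.2×6.3529 = 61.9178.

P = £61.9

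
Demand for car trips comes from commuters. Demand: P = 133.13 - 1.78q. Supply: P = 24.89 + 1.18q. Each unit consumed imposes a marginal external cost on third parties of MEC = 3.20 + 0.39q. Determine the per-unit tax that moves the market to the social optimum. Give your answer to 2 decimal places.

tax = 15.43 per unit

Social marginal benefit = demand − MEC = 129.93 - 2.17q.
Set SMB = MC: 129.93 - 2.17q = 24.89 + 1.18q → q* = 31.3552.
The Pigouvian tax equals MEC at q*: 3.20 + 0.39×31.3552 = 15.4285.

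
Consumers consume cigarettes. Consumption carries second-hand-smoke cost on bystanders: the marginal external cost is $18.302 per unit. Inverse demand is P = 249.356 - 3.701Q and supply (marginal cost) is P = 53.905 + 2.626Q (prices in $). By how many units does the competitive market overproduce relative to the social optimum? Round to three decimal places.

Market equilibrium (private): 53.905 + 2.626Q = 249.356 - 3.701Q → Q_m = 30.8916.
Social marginal benefit = demand − MEC = 231.054 - 3.701Q.
Set SMB = MC: 231.054 - 3.701Q = 53.905 + 2.626Q → Q* = 27.9989.
Gap = |30.8916 − 27.9989| = 2.8927.

2.893 units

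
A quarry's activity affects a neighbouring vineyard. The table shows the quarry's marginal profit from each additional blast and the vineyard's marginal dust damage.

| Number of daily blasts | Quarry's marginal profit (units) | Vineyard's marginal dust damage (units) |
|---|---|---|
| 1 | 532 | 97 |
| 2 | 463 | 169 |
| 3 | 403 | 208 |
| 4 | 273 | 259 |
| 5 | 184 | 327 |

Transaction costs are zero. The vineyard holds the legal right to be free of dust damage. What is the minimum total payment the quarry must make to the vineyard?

Efficient level: marginal profit ≥ marginal dust damage through level 4, so k* = 4.
With the vineyard holding the right, the quarry must at least compensate total damage at k*: 97 + 169 + 208 + 259 = 733.

733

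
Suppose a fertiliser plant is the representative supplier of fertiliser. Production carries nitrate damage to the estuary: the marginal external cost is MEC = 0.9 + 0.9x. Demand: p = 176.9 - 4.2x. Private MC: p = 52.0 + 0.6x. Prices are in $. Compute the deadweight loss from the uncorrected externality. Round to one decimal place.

Market equilibrium (private): 52.0 + 0.6x = 176.9 - 4.2x → x_m = 26.0208.
Social marginal cost = private MC + MEC = 52.9 + 1.5x.
Set SMC = demand: 52.9 + 1.5x = 176.9 - 4.2x → x* = 21.7544.
Height of the DWL triangle at x_m is SMC(x_m) − demand(x_m) = MEC(x_m) = 24.3188.
DWL = ½ × 4.2664 × 24.3188 = 51.8769.

DWL = $51.9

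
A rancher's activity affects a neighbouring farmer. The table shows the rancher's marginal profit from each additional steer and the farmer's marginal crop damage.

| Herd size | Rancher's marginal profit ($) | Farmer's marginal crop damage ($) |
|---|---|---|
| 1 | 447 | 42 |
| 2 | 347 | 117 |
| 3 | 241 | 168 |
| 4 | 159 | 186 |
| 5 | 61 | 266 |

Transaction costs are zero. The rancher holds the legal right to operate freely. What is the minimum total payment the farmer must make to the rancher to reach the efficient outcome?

Left alone the rancher would choose level 5 (marginal profit stays positive).
Efficient level: k* = 3 (marginal profit ≥ marginal crop damage through 3).
The farmer must at least cover the rancher's forgone profit from cutting 5→3: 159 + 61 = 220.

$220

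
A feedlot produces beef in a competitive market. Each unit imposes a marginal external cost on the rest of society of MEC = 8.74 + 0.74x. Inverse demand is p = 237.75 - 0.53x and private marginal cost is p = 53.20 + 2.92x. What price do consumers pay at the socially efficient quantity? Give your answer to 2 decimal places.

Social marginal cost = private MC + MEC = 61.94 + 3.66x.
Set SMC = demand: 61.94 + 3.66x = 237.75 - 0.53x → x* = 41.9594.
Consumer price on the demand curve at x*: 237.75 − 0.53×41.9594 = 215.5115.

P = 215.51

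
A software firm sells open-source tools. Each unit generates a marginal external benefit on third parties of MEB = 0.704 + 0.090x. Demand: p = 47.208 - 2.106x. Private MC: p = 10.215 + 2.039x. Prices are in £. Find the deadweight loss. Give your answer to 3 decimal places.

DWL = £0.280

Market equilibrium (private): 10.215 + 2.039x = 47.208 - 2.106x → x_m = 8.9247.
Social marginal cost = private MC − MEB = 9.511 + 1.949x.
Set SMC = demand: 9.511 + 1.949x = 47.208 - 2.106x → x* = 9.2964.
The welfare-loss triangle has base |x_m − x*| and height MEB(x_m) (the vertical gap between SMC and demand is zero at x* and MEB at x_m).
DWL = ½ × 0.3717 × 1.5072 = 0.2801.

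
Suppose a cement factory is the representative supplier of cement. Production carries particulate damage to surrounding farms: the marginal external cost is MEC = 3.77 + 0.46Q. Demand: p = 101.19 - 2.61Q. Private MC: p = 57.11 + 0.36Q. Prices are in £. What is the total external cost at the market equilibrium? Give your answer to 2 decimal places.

£106.62

Market equilibrium (private): 57.11 + 0.36Q = 101.19 - 2.61Q → Q_m = 14.8418.
Total external cost = ∫₀^{Q_m} (3.77 + 0.46Q) dQ = 3.77×14.8418 + ½×0.46×14.8418² = 106.6178.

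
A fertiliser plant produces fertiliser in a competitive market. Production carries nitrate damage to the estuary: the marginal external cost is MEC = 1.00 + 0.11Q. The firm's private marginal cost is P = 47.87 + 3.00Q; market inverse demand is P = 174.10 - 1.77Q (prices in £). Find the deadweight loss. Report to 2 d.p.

Market equilibrium (private): 47.87 + 3.00Q = 174.10 - 1.77Q → Q_m = 26.4633.
Social marginal cost = private MC + MEC = 48.87 + 3.11Q.
Set SMC = demand: 48.87 + 3.11Q = 174.10 - 1.77Q → Q* = 25.6619.
Between Q* and Q_m the wedge SMC − demand runs linearly from 0 to MEC(Q_m), so the loss is a triangle.
DWL = ½ × 0.8014 × 3.9110 = 1.5671.

DWL = £1.57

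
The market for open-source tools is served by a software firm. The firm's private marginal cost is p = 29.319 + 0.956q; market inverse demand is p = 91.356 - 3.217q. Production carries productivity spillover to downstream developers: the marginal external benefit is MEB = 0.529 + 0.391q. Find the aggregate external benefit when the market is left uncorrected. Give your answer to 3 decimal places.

51.071

Market equilibrium (private): 29.319 + 0.956q = 91.356 - 3.217q → q_m = 14.8663.
Total external benefit = ∫₀^{q_m} (0.529 + 0.391q) dq = 0.529×14.8663 + ½×0.391×14.8663² = 51.0711.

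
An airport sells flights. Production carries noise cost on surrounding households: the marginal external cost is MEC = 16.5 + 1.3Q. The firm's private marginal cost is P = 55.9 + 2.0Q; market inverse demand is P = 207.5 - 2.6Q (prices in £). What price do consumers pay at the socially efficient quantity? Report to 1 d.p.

P = £148.0

Social marginal cost = private MC + MEC = 72.4 + 3.3Q.
Set SMC = demand: 72.4 + 3.3Q = 207.5 - 2.6Q → Q* = 22.8983.
Consumer price on the demand curve at Q*: 207.5 − 2.6×22.8983 = 147.9644.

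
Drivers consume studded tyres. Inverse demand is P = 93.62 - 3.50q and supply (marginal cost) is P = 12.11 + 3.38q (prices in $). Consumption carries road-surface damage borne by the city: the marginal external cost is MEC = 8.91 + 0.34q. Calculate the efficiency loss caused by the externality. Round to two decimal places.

Market equilibrium (private): 12.11 + 3.38q = 93.62 - 3.50q → q_m = 11.8474.
Social marginal benefit = demand − MEC = 84.71 - 3.84q.
Set SMB = MC: 84.71 - 3.84q = 12.11 + 3.38q → q* = 10.0554.
The loss is the area between SMB and MC from q* to q_m; with linear curves that's a triangle of height MEC(q_m).
DWL = ½ × 1.7920 × 12.9381 = 11.5925.

DWL = $11.59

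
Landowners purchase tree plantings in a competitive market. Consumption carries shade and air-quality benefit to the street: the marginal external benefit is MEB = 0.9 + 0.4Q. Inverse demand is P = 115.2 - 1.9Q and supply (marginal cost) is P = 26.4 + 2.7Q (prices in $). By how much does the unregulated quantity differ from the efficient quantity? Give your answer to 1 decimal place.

Market equilibrium (private): 26.4 + 2.7Q = 115.2 - 1.9Q → Q_m = 19.3043.
Social marginal benefit = demand + MEB = 116.1 - 1.5Q.
Set SMB = MC: 116.1 - 1.5Q = 26.4 + 2.7Q → Q* = 21.3571.
Gap = |19.3043 − 21.3571| = 2.0528.

2.1 units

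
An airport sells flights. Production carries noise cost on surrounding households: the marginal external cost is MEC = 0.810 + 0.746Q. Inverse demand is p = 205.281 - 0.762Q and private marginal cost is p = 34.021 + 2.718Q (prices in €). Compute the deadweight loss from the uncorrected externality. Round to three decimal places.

Market equilibrium (private): 34.021 + 2.718Q = 205.281 - 0.762Q → Q_m = 49.2126.
Social marginal cost = private MC + MEC = 34.831 + 3.464Q.
Set SMC = demand: 34.831 + 3.464Q = 205.281 - 0.762Q → Q* = 40.3336.
Between Q* and Q_m the wedge SMC − demand runs linearly from 0 to MEC(Q_m), so the loss is a triangle.
DWL = ½ × 8.8790 × 37.5226 = 166.5816.

DWL = €166.582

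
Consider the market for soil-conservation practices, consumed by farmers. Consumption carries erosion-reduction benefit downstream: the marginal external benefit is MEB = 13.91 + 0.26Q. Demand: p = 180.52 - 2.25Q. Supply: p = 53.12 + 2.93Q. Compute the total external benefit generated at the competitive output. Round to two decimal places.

Market equilibrium (private): 53.12 + 2.93Q = 180.52 - 2.25Q → Q_m = 24.5946.
Total external benefit = ∫₀^{Q_m} (13.91 + 0.26Q) dQ = 13.91×24.5946 + ½×0.26×24.5946² = 420.7472.

420.75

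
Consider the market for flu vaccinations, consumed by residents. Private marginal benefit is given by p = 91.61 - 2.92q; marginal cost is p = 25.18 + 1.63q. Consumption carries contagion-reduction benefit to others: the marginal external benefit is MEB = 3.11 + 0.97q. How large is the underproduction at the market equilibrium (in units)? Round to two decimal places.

4.82 units

Market equilibrium (private): 25.18 + 1.63q = 91.61 - 2.92q → q_m = 14.6000.
Social marginal benefit = demand + MEB = 94.72 - 1.95q.
Set SMB = MC: 94.72 - 1.95q = 25.18 + 1.63q → q* = 19.4246.
Gap = |14.6000 − 19.4246| = 4.8246.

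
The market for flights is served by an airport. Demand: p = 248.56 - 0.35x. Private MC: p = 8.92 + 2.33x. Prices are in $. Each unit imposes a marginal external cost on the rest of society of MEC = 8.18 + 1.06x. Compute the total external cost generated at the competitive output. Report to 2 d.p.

Market equilibrium (private): 8.92 + 2.33x = 248.56 - 0.35x → x_m = 89.4179.
Total external cost = ∫₀^{x_m} (8.18 + 1.06x) dx = 8.18×89.4179 + ½×1.06×89.4179² = 4969.0857.

$4969.09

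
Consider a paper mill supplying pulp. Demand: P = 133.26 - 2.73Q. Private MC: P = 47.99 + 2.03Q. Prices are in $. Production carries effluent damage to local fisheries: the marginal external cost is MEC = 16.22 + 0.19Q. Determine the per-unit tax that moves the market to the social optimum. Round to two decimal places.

Social marginal cost = private MC + MEC = 64.21 + 2.22Q.
Set SMC = demand: 64.21 + 2.22Q = 133.26 - 2.73Q → Q* = 13.9495.
The Pigouvian tax equals MEC at Q*: 16.22 + 0.19×13.9495 = 18.8704.

tax = $18.87 per unit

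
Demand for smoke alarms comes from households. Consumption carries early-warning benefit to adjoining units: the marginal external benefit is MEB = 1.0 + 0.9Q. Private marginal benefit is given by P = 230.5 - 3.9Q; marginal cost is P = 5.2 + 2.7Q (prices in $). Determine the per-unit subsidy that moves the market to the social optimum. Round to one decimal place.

Social marginal benefit = demand + MEB = 231.5 - 3.0Q.
Set SMB = MC: 231.5 - 3.0Q = 5.2 + 2.7Q → Q* = 39.7018.
The Pigouvian subsidy equals MEB at Q*: 1.0 + 0.9×39.7018 = 36.7316.

subsidy = $36.7 per unit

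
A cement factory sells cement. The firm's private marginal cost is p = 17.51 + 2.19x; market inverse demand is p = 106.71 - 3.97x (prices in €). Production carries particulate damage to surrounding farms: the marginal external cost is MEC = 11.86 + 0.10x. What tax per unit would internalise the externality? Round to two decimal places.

Social marginal cost = private MC + MEC = 29.37 + 2.29x.
Set SMC = demand: 29.37 + 2.29x = 106.71 - 3.97x → x* = 12.3546.
The Pigouvian tax equals MEC at x*: 11.86 + 0.10×12.3546 = 13.0955.

tax = €13.10 per unit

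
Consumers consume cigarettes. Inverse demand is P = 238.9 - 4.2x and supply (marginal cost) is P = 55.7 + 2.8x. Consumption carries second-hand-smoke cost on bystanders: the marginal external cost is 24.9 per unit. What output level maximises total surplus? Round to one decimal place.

Social marginal benefit = demand − MEC = 214.0 - 4.2x.
Set SMB = MC: 214.0 - 4.2x = 55.7 + 2.8x → x* = 22.6143.

x* = 22.6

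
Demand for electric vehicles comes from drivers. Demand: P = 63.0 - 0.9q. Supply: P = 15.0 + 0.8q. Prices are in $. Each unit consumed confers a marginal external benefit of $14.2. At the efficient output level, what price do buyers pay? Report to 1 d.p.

P = $30.1

Social marginal benefit = demand + MEB = 77.2 - 0.9q.
Set SMB = MC: 77.2 - 0.9q = 15.0 + 0.8q → q* = 36.5882.
Consumer price on the demand curve at q*: 63.0 − 0.9×36.5882 = 30.0706.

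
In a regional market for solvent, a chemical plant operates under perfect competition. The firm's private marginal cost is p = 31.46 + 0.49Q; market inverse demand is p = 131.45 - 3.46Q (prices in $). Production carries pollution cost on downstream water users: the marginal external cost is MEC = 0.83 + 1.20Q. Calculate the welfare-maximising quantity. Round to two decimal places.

Social marginal cost = private MC + MEC = 32.29 + 1.69Q.
Set SMC = demand: 32.29 + 1.69Q = 131.45 - 3.46Q → Q* = 19.2544.

Q* = 19.25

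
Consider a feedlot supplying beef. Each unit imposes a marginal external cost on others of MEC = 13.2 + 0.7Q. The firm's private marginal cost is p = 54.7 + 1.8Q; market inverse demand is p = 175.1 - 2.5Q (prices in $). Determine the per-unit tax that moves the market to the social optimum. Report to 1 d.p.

tax = $28.2 per unit

Social marginal cost = private MC + MEC = 67.9 + 2.5Q.
Set SMC = demand: 67.9 + 2.5Q = 175.1 - 2.5Q → Q* = 21.4400.
The Pigouvian tax equals MEC at Q*: 13.2 + 0.7×21.4400 = 28.2080.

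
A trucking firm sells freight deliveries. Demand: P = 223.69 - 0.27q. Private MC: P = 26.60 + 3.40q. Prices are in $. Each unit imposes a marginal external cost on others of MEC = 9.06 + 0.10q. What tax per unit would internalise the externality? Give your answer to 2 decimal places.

Social marginal cost = private MC + MEC = 35.66 + 3.50q.
Set SMC = demand: 35.66 + 3.50q = 223.69 - 0.27q → q* = 49.8753.
The Pigouvian tax equals MEC at q*: 9.06 + 0.10×49.8753 = 14.0475.

tax = $14.05 per unit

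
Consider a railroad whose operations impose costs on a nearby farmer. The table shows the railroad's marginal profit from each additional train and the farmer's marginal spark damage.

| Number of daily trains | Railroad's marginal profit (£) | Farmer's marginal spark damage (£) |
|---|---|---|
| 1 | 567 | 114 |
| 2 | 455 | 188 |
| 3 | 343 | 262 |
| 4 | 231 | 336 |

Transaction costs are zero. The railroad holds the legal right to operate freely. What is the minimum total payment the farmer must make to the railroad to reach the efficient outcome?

£231

Left alone the railroad would choose level 4 (marginal profit stays positive).
Efficient level: k* = 3 (marginal profit ≥ marginal spark damage through 3).
The farmer must at least cover the railroad's forgone profit from cutting 4→3: 231 = 231.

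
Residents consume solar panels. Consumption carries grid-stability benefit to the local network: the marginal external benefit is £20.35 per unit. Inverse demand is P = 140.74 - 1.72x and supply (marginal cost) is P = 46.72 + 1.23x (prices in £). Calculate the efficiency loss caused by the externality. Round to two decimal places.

Market equilibrium (private): 46.72 + 1.23x = 140.74 - 1.72x → x_m = 31.8712.
Social marginal benefit = demand + MEB = 161.09 - 1.72x.
Set SMB = MC: 161.09 - 1.72x = 46.72 + 1.23x → x* = 38.7695.
Between x* and x_m the wedge SMB − MC runs linearly from 0 to MEB(x_m), so the loss is a triangle.
DWL = ½ × 6.8983 × 20.3500 = 70.1902.

DWL = £70.19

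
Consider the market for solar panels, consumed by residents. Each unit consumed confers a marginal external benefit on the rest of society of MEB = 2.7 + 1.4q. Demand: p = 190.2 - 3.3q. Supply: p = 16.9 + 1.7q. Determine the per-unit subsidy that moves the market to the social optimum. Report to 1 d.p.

Social marginal benefit = demand + MEB = 192.9 - 1.9q.
Set SMB = MC: 192.9 - 1.9q = 16.9 + 1.7q → q* = 48.8889.
The Pigouvian subsidy equals MEB at q*: 2.7 + 1.4×48.8889 = 71.1445.

subsidy = 71.1 per unit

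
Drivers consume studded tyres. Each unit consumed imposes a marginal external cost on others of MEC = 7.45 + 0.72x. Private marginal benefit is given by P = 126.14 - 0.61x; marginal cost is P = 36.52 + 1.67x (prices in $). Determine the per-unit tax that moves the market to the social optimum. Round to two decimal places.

tax = $27.17 per unit

Social marginal benefit = demand − MEC = 118.69 - 1.33x.
Set SMB = MC: 118.69 - 1.33x = 36.52 + 1.67x → x* = 27.3900.
The Pigouvian tax equals MEC at x*: 7.45 + 0.72×27.3900 = 27.1708.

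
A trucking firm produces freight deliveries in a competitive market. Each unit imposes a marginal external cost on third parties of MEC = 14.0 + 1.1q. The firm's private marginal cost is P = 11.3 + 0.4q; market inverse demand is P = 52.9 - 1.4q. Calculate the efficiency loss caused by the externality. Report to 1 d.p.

Market equilibrium (private): 11.3 + 0.4q = 52.9 - 1.4q → q_m = 23.1111.
Social marginal cost = private MC + MEC = 25.3 + 1.5q.
Set SMC = demand: 25.3 + 1.5q = 52.9 - 1.4q → q* = 9.5172.
Height of the DWL triangle at q_m is SMC(q_m) − demand(q_m) = MEC(q_m) = 39.4222.
DWL = ½ × 13.5939 × 39.4222 = 267.9507.

DWL = 268.0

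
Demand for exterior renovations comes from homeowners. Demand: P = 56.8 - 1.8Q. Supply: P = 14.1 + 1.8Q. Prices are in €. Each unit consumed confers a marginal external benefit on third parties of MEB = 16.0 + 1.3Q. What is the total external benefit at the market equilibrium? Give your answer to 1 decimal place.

Market equilibrium (private): 14.1 + 1.8Q = 56.8 - 1.8Q → Q_m = 11.8611.
Total external benefit = ∫₀^{Q_m} (16.0 + 1.3Q) dQ = 16.0×11.8611 + ½×1.3×11.8611² = 281.2233.

€281.2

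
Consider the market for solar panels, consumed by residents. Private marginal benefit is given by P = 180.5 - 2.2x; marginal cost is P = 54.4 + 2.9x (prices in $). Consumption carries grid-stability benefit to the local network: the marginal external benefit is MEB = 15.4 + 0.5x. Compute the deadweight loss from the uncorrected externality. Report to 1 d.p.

DWL = $83.8

Market equilibrium (private): 54.4 + 2.9x = 180.5 - 2.2x → x_m = 24.7255.
Social marginal benefit = demand + MEB = 195.9 - 1.7x.
Set SMB = MC: 195.9 - 1.7x = 54.4 + 2.9x → x* = 30.7609.
The welfare-loss triangle has base |x_m − x*| and height MEB(x_m) (the vertical gap between SMB and MC is zero at x* and MEB at x_m).
DWL = ½ × 6.0354 × 27.7627 = 83.7795.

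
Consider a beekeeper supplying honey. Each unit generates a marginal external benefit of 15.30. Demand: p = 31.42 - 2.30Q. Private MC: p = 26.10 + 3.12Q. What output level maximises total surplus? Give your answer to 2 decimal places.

Social marginal cost = private MC − MEB = 10.80 + 3.12Q.
Set SMC = demand: 10.80 + 3.12Q = 31.42 - 2.30Q → Q* = 3.8044.

Q* = 3.80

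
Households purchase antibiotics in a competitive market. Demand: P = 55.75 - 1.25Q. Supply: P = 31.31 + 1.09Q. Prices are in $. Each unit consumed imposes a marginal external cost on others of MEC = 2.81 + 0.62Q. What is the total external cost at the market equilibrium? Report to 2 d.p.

Market equilibrium (private): 31.31 + 1.09Q = 55.75 - 1.25Q → Q_m = 10.4444.
Total external cost = ∫₀^{Q_m} (2.81 + 0.62Q) dQ = 2.81×10.4444 + ½×0.62×10.4444² = 63.1653.

$63.17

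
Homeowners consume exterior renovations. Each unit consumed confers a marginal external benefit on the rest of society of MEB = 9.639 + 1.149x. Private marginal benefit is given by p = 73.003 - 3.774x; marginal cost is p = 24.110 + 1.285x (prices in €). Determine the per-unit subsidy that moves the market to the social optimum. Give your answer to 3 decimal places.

subsidy = €26.839 per unit

Social marginal benefit = demand + MEB = 82.642 - 2.625x.
Set SMB = MC: 82.642 - 2.625x = 24.110 + 1.285x → x* = 14.9698.
The Pigouvian subsidy equals MEB at x*: 9.639 + 1.149×14.9698 = 26.8393.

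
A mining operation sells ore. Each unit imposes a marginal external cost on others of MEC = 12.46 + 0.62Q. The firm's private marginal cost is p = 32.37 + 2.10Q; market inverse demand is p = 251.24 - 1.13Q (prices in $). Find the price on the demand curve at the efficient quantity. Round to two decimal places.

Social marginal cost = private MC + MEC = 44.83 + 2.72Q.
Set SMC = demand: 44.83 + 2.72Q = 251.24 - 1.13Q → Q* = 53.6130.
Consumer price on the demand curve at Q*: 251.24 − 1.13×53.6130 = 190.6573.

P = $190.66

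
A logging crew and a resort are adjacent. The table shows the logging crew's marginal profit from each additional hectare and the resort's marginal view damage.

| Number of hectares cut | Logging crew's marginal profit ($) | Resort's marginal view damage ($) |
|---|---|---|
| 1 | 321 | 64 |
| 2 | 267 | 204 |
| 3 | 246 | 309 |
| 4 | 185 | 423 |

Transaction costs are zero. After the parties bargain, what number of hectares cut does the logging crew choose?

Bargaining reaches the level where marginal profit last exceeds marginal view damage.
That holds through level 2 (267 ≥ 204) but not at 3 (246 < 309).

2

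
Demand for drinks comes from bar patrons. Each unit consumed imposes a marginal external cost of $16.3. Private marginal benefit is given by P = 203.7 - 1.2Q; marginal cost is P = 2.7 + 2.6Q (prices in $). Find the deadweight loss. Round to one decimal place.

Market equilibrium (private): 2.7 + 2.6Q = 203.7 - 1.2Q → Q_m = 52.8947.
Social marginal benefit = demand − MEC = 187.4 - 1.2Q.
Set SMB = MC: 187.4 - 1.2Q = 2.7 + 2.6Q → Q* = 48.6053.
Between Q* and Q_m the wedge MC − SMB runs linearly from 0 to MEC(Q_m), so the loss is a triangle.
DWL = ½ × 4.2894 × 16.3000 = 34.9586.

DWL = $35.0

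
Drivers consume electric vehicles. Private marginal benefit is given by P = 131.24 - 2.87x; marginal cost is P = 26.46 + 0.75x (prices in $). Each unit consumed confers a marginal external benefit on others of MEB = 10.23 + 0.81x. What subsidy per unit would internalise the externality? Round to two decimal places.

Social marginal benefit = demand + MEB = 141.47 - 2.06x.
Set SMB = MC: 141.47 - 2.06x = 26.46 + 0.75x → x* = 40.9288.
The Pigouvian subsidy equals MEB at x*: 10.23 + 0.81×40.9288 = 43.3823.

subsidy = $43.38 per unit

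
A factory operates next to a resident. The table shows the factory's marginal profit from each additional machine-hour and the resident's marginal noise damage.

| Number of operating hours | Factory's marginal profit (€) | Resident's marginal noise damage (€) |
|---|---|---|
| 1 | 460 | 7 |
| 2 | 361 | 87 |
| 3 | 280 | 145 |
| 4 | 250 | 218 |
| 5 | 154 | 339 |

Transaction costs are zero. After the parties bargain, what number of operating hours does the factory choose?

Bargaining reaches the level where marginal profit last exceeds marginal noise damage.
That holds through level 4 (250 ≥ 218) but not at 5 (154 < 339).

4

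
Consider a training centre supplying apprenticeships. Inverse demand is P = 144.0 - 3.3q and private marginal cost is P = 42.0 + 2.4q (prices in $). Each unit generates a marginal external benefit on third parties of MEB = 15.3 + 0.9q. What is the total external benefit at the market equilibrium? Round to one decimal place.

Market equilibrium (private): 42.0 + 2.4q = 144.0 - 3.3q → q_m = 17.8947.
Total external benefit = ∫₀^{q_m} (15.3 + 0.9q) dq = 15.3×17.8947 + ½×0.9×17.8947² = 417.8880.

$417.9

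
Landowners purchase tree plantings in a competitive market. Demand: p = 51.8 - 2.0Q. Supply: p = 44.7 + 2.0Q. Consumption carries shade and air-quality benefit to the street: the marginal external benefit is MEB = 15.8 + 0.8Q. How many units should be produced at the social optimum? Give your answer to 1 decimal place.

Q* = 7.2

Social marginal benefit = demand + MEB = 67.6 - 1.2Q.
Set SMB = MC: 67.6 - 1.2Q = 44.7 + 2.0Q → Q* = 7.1563.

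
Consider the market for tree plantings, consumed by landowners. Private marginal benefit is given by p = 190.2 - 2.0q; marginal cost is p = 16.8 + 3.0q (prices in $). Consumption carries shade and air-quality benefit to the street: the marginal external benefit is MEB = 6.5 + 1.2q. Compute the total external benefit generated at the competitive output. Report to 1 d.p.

Market equilibrium (private): 16.8 + 3.0q = 190.2 - 2.0q → q_m = 34.6800.
Total external benefit = ∫₀^{q_m} (6.5 + 1.2q) dq = 6.5×34.6800 + ½×1.2×34.6800² = 947.0414.

$947.0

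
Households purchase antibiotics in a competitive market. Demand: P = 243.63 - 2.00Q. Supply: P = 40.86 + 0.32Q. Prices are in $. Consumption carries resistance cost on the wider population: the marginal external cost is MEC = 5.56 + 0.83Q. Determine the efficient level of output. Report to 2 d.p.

Social marginal benefit = demand − MEC = 238.07 - 2.83Q.
Set SMB = MC: 238.07 - 2.83Q = 40.86 + 0.32Q → Q* = 62.6063.

Q* = 62.61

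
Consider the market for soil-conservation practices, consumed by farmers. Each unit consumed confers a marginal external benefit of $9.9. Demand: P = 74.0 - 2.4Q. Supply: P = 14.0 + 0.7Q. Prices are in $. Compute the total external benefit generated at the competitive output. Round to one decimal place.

Market equilibrium (private): 14.0 + 0.7Q = 74.0 - 2.4Q → Q_m = 19.3548.
Total external benefit = MEB × Q_m = 9.9 × 19.3548 = 191.6125.

$191.6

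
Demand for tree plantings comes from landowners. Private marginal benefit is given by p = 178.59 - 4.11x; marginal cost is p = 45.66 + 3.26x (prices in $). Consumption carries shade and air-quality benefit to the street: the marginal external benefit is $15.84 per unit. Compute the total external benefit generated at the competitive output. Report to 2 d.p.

$285.70

Market equilibrium (private): 45.66 + 3.26x = 178.59 - 4.11x → x_m = 18.0366.
Total external benefit = MEB × x_m = 15.84 × 18.0366 = 285.6997.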